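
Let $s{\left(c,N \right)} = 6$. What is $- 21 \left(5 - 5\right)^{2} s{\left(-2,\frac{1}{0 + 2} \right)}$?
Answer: $0$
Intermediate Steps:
$- 21 \left(5 - 5\right)^{2} s{\left(-2,\frac{1}{0 + 2} \right)} = - 21 \left(5 - 5\right)^{2} \cdot 6 = - 21 \cdot 0^{2} \cdot 6 = \left(-21\right) 0 \cdot 6 = 0 \cdot 6 = 0$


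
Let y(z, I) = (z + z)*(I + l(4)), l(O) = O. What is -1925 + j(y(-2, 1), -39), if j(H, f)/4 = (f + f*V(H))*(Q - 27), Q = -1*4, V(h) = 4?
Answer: 22255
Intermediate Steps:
y(z, I) = 2*z*(4 + I) (y(z, I) = (z + z)*(I + 4) = (2*z)*(4 + I) = 2*z*(4 + I))
Q = -4
j(H, f) = -620*f (j(H, f) = 4*((f + f*4)*(-4 - 27)) = 4*((f + 4*f)*(-31)) = 4*((5*f)*(-31)) = 4*(-155*f) = -620*f)
-1925 + j(y(-2, 1), -39) = -1925 - 620*(-39) = -1925 + 24180 = 22255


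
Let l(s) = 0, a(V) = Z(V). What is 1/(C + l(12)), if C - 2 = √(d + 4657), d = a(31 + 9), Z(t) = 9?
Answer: -1/2331 + √4666/4662 ≈ 0.014223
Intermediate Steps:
a(V) = 9
d = 9
C = 2 + √4666 (C = 2 + √(9 + 4657) = 2 + √4666 ≈ 70.308)
1/(C + l(12)) = 1/((2 + √4666) + 0) = 1/(2 + √4666)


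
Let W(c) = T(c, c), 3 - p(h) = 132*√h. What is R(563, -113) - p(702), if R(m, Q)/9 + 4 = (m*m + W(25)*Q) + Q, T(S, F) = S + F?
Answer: 2800815 + 396*√78 ≈ 2.8043e+6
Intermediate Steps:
T(S, F) = F + S
p(h) = 3 - 132*√h
W(c) = 2*c (W(c) = c + c = 2*c)
R(m, Q) = -36 + 9*m² + 459*Q (R(m, Q) = -36 + 9*((m*m + (2*25)*Q) + Q) = -36 + 9*((m² + 50*Q) + Q) = -36 + 9*(m² + 51*Q) = -36 + (9*m² + 459*Q) = -36 + 9*m² + 459*Q)
R(563, -113) - p(702) = (-36 + 9*563² + 459*(-113)) - (3 - 396*√78) = (-36 + 9*316969 - 51867) - (3 - 396*√78) = (-36 + 2852721 - 51867) - (3 - 396*√78) = 2800818 + (-3 + 396*√78) = 2800815 + 396*√78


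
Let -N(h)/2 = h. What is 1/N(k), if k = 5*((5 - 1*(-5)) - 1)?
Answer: -1/90 ≈ -0.011111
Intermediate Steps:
k = 45 (k = 5*((5 + 5) - 1) = 5*(10 - 1) = 5*9 = 45)
N(h) = -2*h
1/N(k) = 1/(-2*45) = 1/(-90) = -1/90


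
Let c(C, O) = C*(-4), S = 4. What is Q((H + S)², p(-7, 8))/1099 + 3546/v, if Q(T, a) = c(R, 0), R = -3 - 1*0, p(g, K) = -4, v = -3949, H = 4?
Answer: -3849666/4339951 ≈ -0.88703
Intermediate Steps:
R = -3 (R = -3 + 0 = -3)
c(C, O) = -4*C
Q(T, a) = 12 (Q(T, a) = -4*(-3) = 12)
Q((H + S)², p(-7, 8))/1099 + 3546/v = 12/1099 + 3546/(-3949) = 12*(1/1099) + 3546*(-1/3949) = 12/1099 - 3546/3949 = -3849666/4339951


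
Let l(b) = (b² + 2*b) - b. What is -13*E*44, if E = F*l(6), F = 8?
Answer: -192192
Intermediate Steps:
l(b) = b + b²
E = 336 (E = 8*(6*(1 + 6)) = 8*(6*7) = 8*42 = 336)
-13*E*44 = -13*336*44 = -4368*44 = -192192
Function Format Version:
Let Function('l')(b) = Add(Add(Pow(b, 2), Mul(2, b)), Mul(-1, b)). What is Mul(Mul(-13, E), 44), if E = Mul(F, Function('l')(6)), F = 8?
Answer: -192192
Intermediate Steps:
Function('l')(b) = Add(b, Pow(b, 2))
E = 336 (E = Mul(8, Mul(6, Add(1, 6))) = Mul(8, Mul(6, 7)) = Mul(8, 42) = 336)
Mul(Mul(-13, E), 44) = Mul(Mul(-13, 336), 44) = Mul(-4368, 44) = -192192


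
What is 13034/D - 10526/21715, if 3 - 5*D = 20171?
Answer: -813727459/218974060 ≈ -3.7161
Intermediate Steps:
D = -20168/5 (D = 3/5 - 1/5*20171 = 3/5 - 20171/5 = -20168/5 ≈ -4033.6)
13034/D - 10526/21715 = 13034/(-20168/5) - 10526/21715 = 13034*(-5/20168) - 10526*1/21715 = -32585/10084 - 10526/21715 = -813727459/218974060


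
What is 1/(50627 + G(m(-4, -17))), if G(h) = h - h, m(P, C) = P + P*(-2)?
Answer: 1/50627 ≈ 1.9752e-5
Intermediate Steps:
m(P, C) = -P (m(P, C) = P - 2*P = -P)
G(h) = 0
1/(50627 + G(m(-4, -17))) = 1/(50627 + 0) = 1/50627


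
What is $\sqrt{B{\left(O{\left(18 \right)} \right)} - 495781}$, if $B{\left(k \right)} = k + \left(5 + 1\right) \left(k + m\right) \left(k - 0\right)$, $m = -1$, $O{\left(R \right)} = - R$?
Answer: $i \sqrt{493747} \approx 702.67 i$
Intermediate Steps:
$B{\left(k \right)} = k + k \left(-6 + 6 k\right)$ ($B{\left(k \right)} = k + \left(5 + 1\right) \left(k - 1\right) \left(k - 0\right) = k + 6 \left(-1 + k\right) \left(k + 0\right) = k + \left(-6 + 6 k\right) k = k + k \left(-6 + 6 k\right)$)
$\sqrt{B{\left(O{\left(18 \right)} \right)} - 495781} = \sqrt{\left(-1\right) 18 \left(-5 + 6 \left(\left(-1\right) 18\right)\right) - 495781} = \sqrt{- 18 \left(-5 + 6 \left(-18\right)\right) - 495781} = \sqrt{- 18 \left(-5 - 108\right) - 495781} = \sqrt{\left(-18\right) \left(-113\right) - 495781} = \sqrt{2034 - 495781} = \sqrt{-493747} = i \sqrt{493747}$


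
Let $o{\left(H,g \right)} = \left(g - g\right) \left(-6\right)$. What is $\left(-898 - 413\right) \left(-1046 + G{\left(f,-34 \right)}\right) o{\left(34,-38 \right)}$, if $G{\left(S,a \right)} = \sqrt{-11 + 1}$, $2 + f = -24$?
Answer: $0$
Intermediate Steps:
$o{\left(H,g \right)} = 0$ ($o{\left(H,g \right)} = 0 \left(-6\right) = 0$)
$f = -26$ ($f = -2 - 24 = -26$)
$G{\left(S,a \right)} = i \sqrt{10}$ ($G{\left(S,a \right)} = \sqrt{-10} = i \sqrt{10}$)
$\left(-898 - 413\right) \left(-1046 + G{\left(f,-34 \right)}\right) o{\left(34,-38 \right)} = \left(-898 - 413\right) \left(-1046 + i \sqrt{10}\right) 0 = - 1311 \left(-1046 + i \sqrt{10}\right) 0 = \left(1371306 - 1311 i \sqrt{10}\right) 0 = 0$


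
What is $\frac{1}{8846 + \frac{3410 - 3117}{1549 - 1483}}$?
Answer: $\frac{66}{584129} \approx 0.00011299$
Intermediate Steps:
$\frac{1}{8846 + \frac{3410 - 3117}{1549 - 1483}} = \frac{1}{8846 + \frac{293}{66}} = \frac{1}{\frac{584129}{66}} = \frac{66}{584129}$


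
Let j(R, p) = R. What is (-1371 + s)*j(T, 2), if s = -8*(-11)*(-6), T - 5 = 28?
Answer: -62667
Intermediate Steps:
T = 33 (T = 5 + 28 = 33)
s = -528 (s = 88*(-6) = -528)
(-1371 + s)*j(T, 2) = (-1371 - 528)*33 = -1899*33 = -62667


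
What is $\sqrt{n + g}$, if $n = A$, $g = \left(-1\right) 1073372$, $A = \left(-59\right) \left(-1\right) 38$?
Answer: $i \sqrt{1071130} \approx 1035.0 i$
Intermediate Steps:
$A = 2242$ ($A = 59 \cdot 38 = 2242$)
$g = -1073372$
$n = 2242$
$\sqrt{n + g} = \sqrt{2242 - 1073372} = \sqrt{-1071130} = i \sqrt{1071130}$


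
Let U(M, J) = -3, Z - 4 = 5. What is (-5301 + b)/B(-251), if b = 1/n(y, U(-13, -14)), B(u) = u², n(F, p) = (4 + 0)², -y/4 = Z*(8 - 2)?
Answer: -84815/1008016 ≈ -0.084141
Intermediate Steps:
Z = 9 (Z = 4 + 5 = 9)
y = -216 (y = -36*(8 - 2) = -36*6 = -4*54 = -216)
n(F, p) = 16 (n(F, p) = 4² = 16)
b = 1/16 ≈ 0.062500
(-5301 + b)/B(-251) = (-5301 + 1/16)/((-251)²) = -84815/16/63001 = -84815/16*1/63001 = -84815/1008016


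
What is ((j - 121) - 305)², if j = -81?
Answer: 257049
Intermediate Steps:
((j - 121) - 305)² = ((-81 - 121) - 305)² = (-202 - 305)² = (-507)² = 257049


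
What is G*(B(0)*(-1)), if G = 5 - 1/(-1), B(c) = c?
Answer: 0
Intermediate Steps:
G = 6 (G = 5 - 1*(-1) = 5 + 1 = 6)
G*(B(0)*(-1)) = 6*(0*(-1)) = 6*0 = 0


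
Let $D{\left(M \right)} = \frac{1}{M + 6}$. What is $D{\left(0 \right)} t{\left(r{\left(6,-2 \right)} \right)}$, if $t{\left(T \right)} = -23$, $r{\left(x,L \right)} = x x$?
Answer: $- \frac{23}{6} \approx -3.8333$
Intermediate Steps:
$r{\left(x,L \right)} = x^{2}$
$D{\left(M \right)} = \frac{1}{6 + M}$
$D{\left(0 \right)} t{\left(r{\left(6,-2 \right)} \right)} = \frac{1}{6 + 0} \left(-23\right) = \frac{1}{6} \left(-23\right) = - \frac{23}{6}$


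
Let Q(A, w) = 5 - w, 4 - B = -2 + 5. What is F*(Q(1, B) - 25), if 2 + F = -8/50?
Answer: 1134/25 ≈ 45.360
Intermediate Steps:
B = 1 (B = 4 - (-2 + 5) = 4 - 1*3 = 4 - 3 = 1)
F = -54/25 (F = -2 - 8/50 = -2 - 8*1/50 = -2 - 4/25 = -54/25 ≈ -2.1600)
F*(Q(1, B) - 25) = -54*((5 - 1*1) - 25)/25 = -54*((5 - 1) - 25)/25 = -54*(4 - 25)/25 = -54/25*(-21) = 1134/25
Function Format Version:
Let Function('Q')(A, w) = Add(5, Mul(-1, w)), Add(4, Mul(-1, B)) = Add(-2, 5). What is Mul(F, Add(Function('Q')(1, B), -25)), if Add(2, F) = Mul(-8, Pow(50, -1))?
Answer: Rational(1134, 25) ≈ 45.360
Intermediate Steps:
B = 1 (B = Add(4, Mul(-1, Add(-2, 5))) = Add(4, Mul(-1, 3)) = Add(4, -3) = 1)
F = Rational(-54, 25) (F = Add(-2, Mul(-8, Pow(50, -1))) = Add(-2, Mul(-8, Rational(1, 50))) = Add(-2, Rational(-4, 25)) = Rational(-54, 25) ≈ -2.1600)
Mul(F, Add(Function('Q')(1, B), -25)) = Mul(Rational(-54, 25), Add(Add(5, Mul(-1, 1)), -25)) = Mul(Rational(-54, 25), Add(Add(5, -1), -25)) = Mul(Rational(-54, 25), Add(4, -25)) = Mul(Rational(-54, 25), -21) = Rational(1134, 25)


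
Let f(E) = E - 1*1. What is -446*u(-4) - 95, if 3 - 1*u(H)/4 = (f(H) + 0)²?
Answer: 39153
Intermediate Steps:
f(E) = -1 + E (f(E) = E - 1 = -1 + E)
u(H) = 12 - 4*(-1 + H)² (u(H) = 12 - 4*((-1 + H) + 0)² = 12 - 4*(-1 + H)²)
-446*u(-4) - 95 = -446*(12 - 4*(-1 - 4)²) - 95 = -446*(12 - 4*(-5)²) - 95 = -446*(12 - 4*25) - 95 = -446*(12 - 100) - 95 = -446*(-88) - 95 = 39248 - 95 = 39153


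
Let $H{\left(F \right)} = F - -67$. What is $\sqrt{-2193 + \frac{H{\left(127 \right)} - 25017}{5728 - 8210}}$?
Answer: $\frac{i \sqrt{13447979846}}{2482} \approx 46.723 i$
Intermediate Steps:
$H{\left(F \right)} = 67 + F$ ($H{\left(F \right)} = F + 67 = 67 + F$)
$\sqrt{-2193 + \frac{H{\left(127 \right)} - 25017}{5728 - 8210}} = \sqrt{-2193 + \frac{\left(67 + 127\right) - 25017}{5728 - 8210}} = \sqrt{-2193 + \frac{194 - 25017}{-2482}} = \sqrt{-2193 - - \frac{24823}{2482}} = \sqrt{-2193 + \frac{24823}{2482}} = \sqrt{- \frac{5418203}{2482}} = \frac{i \sqrt{13447979846}}{2482}$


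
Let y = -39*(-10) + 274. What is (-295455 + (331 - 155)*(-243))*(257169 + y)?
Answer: -87205050759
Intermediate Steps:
y = 664 (y = 390 + 274 = 664)
(-295455 + (331 - 155)*(-243))*(257169 + y) = (-295455 + (331 - 155)*(-243))*(257169 + 664) = (-295455 + 176*(-243))*257833 = (-295455 - 42768)*257833 = -338223*257833 = -87205050759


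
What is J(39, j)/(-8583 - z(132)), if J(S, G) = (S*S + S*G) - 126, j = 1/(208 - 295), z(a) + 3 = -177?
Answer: -40442/243687 ≈ -0.16596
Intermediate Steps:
z(a) = -180 (z(a) = -3 - 177 = -180)
j = -1/87 (j = 1/(-87) = -1/87 ≈ -0.011494)
J(S, G) = -126 + S**2 + G*S (J(S, G) = (S**2 + G*S) - 126 = -126 + S**2 + G*S)
J(39, j)/(-8583 - z(132)) = (-126 + 39**2 - 1/87*39)/(-8583 - 1*(-180)) = (-126 + 1521 - 13/29)/(-8583 + 180) = (40442/29)/(-8403) = (40442/29)*(-1/8403) = -40442/243687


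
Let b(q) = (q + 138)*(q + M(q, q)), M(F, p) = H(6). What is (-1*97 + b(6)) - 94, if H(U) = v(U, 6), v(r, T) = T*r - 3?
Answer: 5425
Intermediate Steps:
v(r, T) = -3 + T*r
H(U) = -3 + 6*U
M(F, p) = 33 (M(F, p) = -3 + 6*6 = -3 + 36 = 33)
b(q) = (33 + q)*(138 + q) (b(q) = (q + 138)*(q + 33) = (138 + q)*(33 + q) = (33 + q)*(138 + q))
(-1*97 + b(6)) - 94 = (-1*97 + (4554 + 6**2 + 171*6)) - 94 = (-97 + (4554 + 36 + 1026)) - 94 = (-97 + 5616) - 94 = 5519 - 94 = 5425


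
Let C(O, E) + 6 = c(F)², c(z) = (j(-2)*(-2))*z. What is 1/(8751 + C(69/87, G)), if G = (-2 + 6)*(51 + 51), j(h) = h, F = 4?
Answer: 1/9001 ≈ 0.00011110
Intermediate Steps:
G = 408 (G = 4*102 = 408)
c(z) = 4*z (c(z) = (-2*(-2))*z = 4*z)
C(O, E) = 250 (C(O, E) = -6 + (4*4)² = -6 + 16² = -6 + 256 = 250)
1/(8751 + C(69/87, G)) = 1/(8751 + 250) = 1/9001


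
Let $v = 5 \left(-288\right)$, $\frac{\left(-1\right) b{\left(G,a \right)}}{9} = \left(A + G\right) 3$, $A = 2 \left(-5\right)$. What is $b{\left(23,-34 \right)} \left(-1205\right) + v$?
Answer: $421515$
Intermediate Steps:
$A = -10$
$b{\left(G,a \right)} = 270 - 27 G$ ($b{\left(G,a \right)} = - 9 \left(-10 + G\right) 3 = - 9 \left(-30 + 3 G\right) = 270 - 27 G$)
$v = -1440$
$b{\left(23,-34 \right)} \left(-1205\right) + v = \left(270 - 621\right) \left(-1205\right) - 1440 = \left(-351\right) \left(-1205\right) - 1440 = 422955 - 1440 = 421515$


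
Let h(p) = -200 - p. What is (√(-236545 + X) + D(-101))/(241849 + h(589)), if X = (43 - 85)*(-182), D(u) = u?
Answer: -101/241060 + I*√228901/241060 ≈ -0.00041898 + 0.0019847*I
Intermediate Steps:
X = 7644 (X = -42*(-182) = 7644)
(√(-236545 + X) + D(-101))/(241849 + h(589)) = (√(-236545 + 7644) - 101)/(241849 + (-200 - 1*589)) = (√(-228901) - 101)/(241849 + (-200 - 589)) = (I*√228901 - 101)/(241849 - 789) = (-101 + I*√228901)/241060 = (-101 + I*√228901)*(1/241060) = -101/241060 + I*√228901/241060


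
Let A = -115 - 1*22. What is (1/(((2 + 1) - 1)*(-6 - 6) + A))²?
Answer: 1/25921 ≈ 3.8579e-5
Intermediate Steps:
A = -137 (A = -115 - 22 = -137)
(1/(((2 + 1) - 1)*(-6 - 6) + A))² = (1/(((2 + 1) - 1)*(-6 - 6) - 137))² = (1/((3 - 1)*(-12) - 137))² = (1/(2*(-12) - 137))² = (1/(-24 - 137))² = (1/(-161))² = (-1/161)² = 1/25921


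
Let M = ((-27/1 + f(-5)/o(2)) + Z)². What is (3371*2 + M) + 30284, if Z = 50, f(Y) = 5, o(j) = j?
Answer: 150705/4 ≈ 37676.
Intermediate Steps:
M = 2601/4 (M = ((-27/1 + 5/2) + 50)² = ((-27*1 + 5*(½)) + 50)² = ((-27 + 5/2) + 50)² = (-49/2 + 50)² = (51/2)² = 2601/4 ≈ 650.25)
(3371*2 + M) + 30284 = (3371*2 + 2601/4) + 30284 = (6742 + 2601/4) + 30284 = 29569/4 + 30284 = 150705/4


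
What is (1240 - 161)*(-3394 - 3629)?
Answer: -7577817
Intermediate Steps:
(1240 - 161)*(-3394 - 3629) = 1079*(-7023) = -7577817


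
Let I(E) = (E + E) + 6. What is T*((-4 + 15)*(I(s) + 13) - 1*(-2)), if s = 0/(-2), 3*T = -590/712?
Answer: -62245/1068 ≈ -58.282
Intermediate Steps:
T = -295/1068 (T = (-590/712)/3 = (-590*1/712)/3 = (⅓)*(-295/356) = -295/1068 ≈ -0.27622)
s = 0 (s = 0*(-½) = 0)
I(E) = 6 + 2*E (I(E) = 2*E + 6 = 6 + 2*E)
T*((-4 + 15)*(I(s) + 13) - 1*(-2)) = -295*((-4 + 15)*((6 + 2*0) + 13) - 1*(-2))/1068 = -295*(11*((6 + 0) + 13) + 2)/1068 = -295*(11*(6 + 13) + 2)/1068 = -295*(11*19 + 2)/1068 = -295*(209 + 2)/1068 = -295/1068*211 = -62245/1068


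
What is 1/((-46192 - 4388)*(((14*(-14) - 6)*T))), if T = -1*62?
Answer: -1/633463920 ≈ -1.5786e-9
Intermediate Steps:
T = -62
1/((-46192 - 4388)*(((14*(-14) - 6)*T))) = 1/((-46192 - 4388)*(((14*(-14) - 6)*(-62)))) = 1/((-50580)*(((-196 - 6)*(-62)))) = -1/(50580*((-202*(-62)))) = -1/50580/12524 = -1/50580*1/12524 = -1/633463920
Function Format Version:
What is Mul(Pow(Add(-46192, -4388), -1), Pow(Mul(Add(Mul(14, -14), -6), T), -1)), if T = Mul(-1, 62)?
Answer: Rational(-1, 633463920) ≈ -1.5786e-9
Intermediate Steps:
T = -62
Mul(Pow(Add(-46192, -4388), -1), Pow(Mul(Add(Mul(14, -14), -6), T), -1)) = Mul(Pow(Add(-46192, -4388), -1), Pow(Mul(Add(Mul(14, -14), -6), -62), -1)) = Mul(Pow(-50580, -1), Pow(Mul(Add(-196, -6), -62), -1)) = Mul(Rational(-1, 50580), Pow(Mul(-202, -62), -1)) = Mul(Rational(-1, 50580), Pow(12524, -1)) = Mul(Rational(-1, 50580), Rational(1, 12524)) = Rational(-1, 633463920)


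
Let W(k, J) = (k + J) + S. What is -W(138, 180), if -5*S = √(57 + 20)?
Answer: -318 + √77/5 ≈ -316.25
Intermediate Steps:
S = -√77/5 (S = -√(57 + 20)/5 = -√77/5 ≈ -1.7550)
W(k, J) = J + k - √77/5 (W(k, J) = (k + J) - √77/5 = (J + k) - √77/5 = J + k - √77/5)
-W(138, 180) = -(180 + 138 - √77/5) = -(318 - √77/5) = -318 + √77/5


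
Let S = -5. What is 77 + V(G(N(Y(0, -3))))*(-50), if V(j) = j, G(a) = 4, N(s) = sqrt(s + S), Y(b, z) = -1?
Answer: -123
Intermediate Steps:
N(s) = sqrt(-5 + s) (N(s) = sqrt(s - 5) = sqrt(-5 + s))
77 + V(G(N(Y(0, -3))))*(-50) = 77 + 4*(-50) = 77 - 200 = -123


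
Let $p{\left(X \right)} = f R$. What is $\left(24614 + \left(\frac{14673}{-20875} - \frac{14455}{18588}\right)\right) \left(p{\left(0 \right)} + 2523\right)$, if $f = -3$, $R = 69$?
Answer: $\frac{1843200286758143}{32335375} \approx 5.7003 \cdot 10^{7}$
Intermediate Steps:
$p{\left(X \right)} = -207$ ($p{\left(X \right)} = \left(-3\right) 69 = -207$)
$\left(24614 + \left(\frac{14673}{-20875} - \frac{14455}{18588}\right)\right) \left(p{\left(0 \right)} + 2523\right) = \left(24614 + \left(\frac{14673}{-20875} - \frac{14455}{18588}\right)\right) \left(-207 + 2523\right) = \left(24614 + \left(14673 \left(- \frac{1}{20875}\right) - \frac{14455}{18588}\right)\right) 2316 = \left(24614 - \frac{574489849}{388024500}\right) 2316 = \frac{9550260553151}{388024500} \cdot 2316 = \frac{1843200286758143}{32335375}$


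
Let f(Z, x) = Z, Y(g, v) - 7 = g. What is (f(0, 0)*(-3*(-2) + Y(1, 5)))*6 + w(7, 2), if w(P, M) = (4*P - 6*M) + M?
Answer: 18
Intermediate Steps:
w(P, M) = -5*M + 4*P (w(P, M) = (-6*M + 4*P) + M = -5*M + 4*P)
Y(g, v) = 7 + g
(f(0, 0)*(-3*(-2) + Y(1, 5)))*6 + w(7, 2) = (0*(-3*(-2) + (7 + 1)))*6 + (-5*2 + 4*7) = (0*(6 + 8))*6 + (-10 + 28) = (0*14)*6 + 18 = 0*6 + 18 = 0 + 18 = 18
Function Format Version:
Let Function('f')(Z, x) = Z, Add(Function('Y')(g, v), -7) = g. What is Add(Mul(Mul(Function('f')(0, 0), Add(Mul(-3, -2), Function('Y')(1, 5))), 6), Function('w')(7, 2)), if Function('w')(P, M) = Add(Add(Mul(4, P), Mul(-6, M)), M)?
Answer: 18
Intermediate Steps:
Function('w')(P, M) = Add(Mul(-5, M), Mul(4, P)) (Function('w')(P, M) = Add(Add(Mul(-6, M), Mul(4, P)), M) = Add(Mul(-5, M), Mul(4, P)))
Function('Y')(g, v) = Add(7, g)
Add(Mul(Mul(Function('f')(0, 0), Add(Mul(-3, -2), Function('Y')(1, 5))), 6), Function('w')(7, 2)) = Add(Mul(Mul(0, Add(Mul(-3, -2), Add(7, 1))), 6), Add(Mul(-5, 2), Mul(4, 7))) = Add(Mul(Mul(0, Add(6, 8)), 6), Add(-10, 28)) = Add(Mul(Mul(0, 14), 6), 18) = Add(Mul(0, 6), 18) = Add(0, 18) = 18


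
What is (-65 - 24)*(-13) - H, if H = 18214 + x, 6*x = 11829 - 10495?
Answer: -51838/3 ≈ -17279.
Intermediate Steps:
x = 667/3 (x = (11829 - 10495)/6 = (⅙)*1334 = 667/3 ≈ 222.33)
H = 55309/3 (H = 18214 + 667/3 = 55309/3 ≈ 18436.)
(-65 - 24)*(-13) - H = (-65 - 24)*(-13) - 1*55309/3 = -89*(-13) - 55309/3 = 1157 - 55309/3 = -51838/3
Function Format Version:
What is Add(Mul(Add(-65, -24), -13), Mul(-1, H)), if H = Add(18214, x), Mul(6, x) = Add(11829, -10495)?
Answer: Rational(-51838, 3) ≈ -17279.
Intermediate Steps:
x = Rational(667, 3) (x = Mul(Rational(1, 6), Add(11829, -10495)) = Mul(Rational(1, 6), 1334) = Rational(667, 3) ≈ 222.33)
H = Rational(55309, 3) (H = Add(18214, Rational(667, 3)) = Rational(55309, 3) ≈ 18436.)
Add(Mul(Add(-65, -24), -13), Mul(-1, H)) = Add(Mul(Add(-65, -24), -13), Mul(-1, Rational(55309, 3))) = Add(Mul(-89, -13), Rational(-55309, 3)) = Add(1157, Rational(-55309, 3)) = Rational(-51838, 3)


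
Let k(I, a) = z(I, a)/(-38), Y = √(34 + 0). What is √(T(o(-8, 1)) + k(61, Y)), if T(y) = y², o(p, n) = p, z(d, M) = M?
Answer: √(92416 - 38*√34)/38 ≈ 7.9904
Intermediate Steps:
Y = √34 ≈ 5.8309
k(I, a) = -a/38 (k(I, a) = a/(-38) = a*(-1/38) = -a/38)
√(T(o(-8, 1)) + k(61, Y)) = √((-8)² - √34/38) = √(64 - √34/38)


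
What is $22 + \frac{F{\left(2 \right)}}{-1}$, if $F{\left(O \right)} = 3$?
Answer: $19$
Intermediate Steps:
$22 + \frac{F{\left(2 \right)}}{-1} = 22 + \frac{1}{-1} \cdot 3 = 22 - 3 = 19$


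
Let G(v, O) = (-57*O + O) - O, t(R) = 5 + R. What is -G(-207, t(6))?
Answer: 627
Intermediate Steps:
G(v, O) = -57*O (G(v, O) = -56*O - O = -57*O)
-G(-207, t(6)) = -(-57)*(5 + 6) = -(-57)*11 = -1*(-627) = 627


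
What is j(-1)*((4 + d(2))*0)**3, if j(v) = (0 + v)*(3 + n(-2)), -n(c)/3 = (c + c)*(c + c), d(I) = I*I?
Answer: 0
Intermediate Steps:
d(I) = I**2
n(c) = -12*c**2 (n(c) = -3*(c + c)*(c + c) = -3*2*c*2*c = -12*c**2)
j(v) = -45*v (j(v) = (0 + v)*(3 - 12*(-2)**2) = v*(3 - 12*4) = v*(3 - 48) = v*(-45) = -45*v)
j(-1)*((4 + d(2))*0)**3 = (-45*(-1))*((4 + 2**2)*0)**3 = 45*((4 + 4)*0)**3 = 45*(8*0)**3 = 45*0**3 = 45*0 = 0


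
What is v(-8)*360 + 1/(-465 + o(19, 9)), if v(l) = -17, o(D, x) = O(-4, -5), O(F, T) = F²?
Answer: -2747881/449 ≈ -6120.0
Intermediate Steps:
o(D, x) = 16 (o(D, x) = (-4)² = 16)
v(-8)*360 + 1/(-465 + o(19, 9)) = -17*360 + 1/(-465 + 16) = -6120 + 1/(-449) = -6120 - 1/449 = -2747881/449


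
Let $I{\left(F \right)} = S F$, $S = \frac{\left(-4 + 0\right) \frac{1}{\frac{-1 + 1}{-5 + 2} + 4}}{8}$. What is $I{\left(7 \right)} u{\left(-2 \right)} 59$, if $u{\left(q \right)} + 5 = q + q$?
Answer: $\frac{3717}{8} \approx 464.63$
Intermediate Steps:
$u{\left(q \right)} = -5 + 2 q$ ($u{\left(q \right)} = -5 + \left(q + q\right) = -5 + 2 q$)
$S = - \frac{1}{8}$ ($S = - \frac{4}{\frac{0}{-3} + 4} \cdot \frac{1}{8} = - \frac{4}{0 \left(- \frac{1}{3}\right) + 4} \cdot \frac{1}{8} = - \frac{4}{0 + 4} \cdot \frac{1}{8} = - \frac{4}{4} \cdot \frac{1}{8} = \left(-4\right) \frac{1}{4} \cdot \frac{1}{8} = \left(-1\right) \frac{1}{8} = - \frac{1}{8} \approx -0.125$)
$I{\left(F \right)} = - \frac{F}{8}$
$I{\left(7 \right)} u{\left(-2 \right)} 59 = \left(- \frac{1}{8}\right) 7 \left(-5 + 2 \left(-2\right)\right) 59 = - \frac{7 \left(-5 - 4\right)}{8} \cdot 59 = \left(- \frac{7}{8}\right) \left(-9\right) 59 = \frac{63}{8} \cdot 59 = \frac{3717}{8}$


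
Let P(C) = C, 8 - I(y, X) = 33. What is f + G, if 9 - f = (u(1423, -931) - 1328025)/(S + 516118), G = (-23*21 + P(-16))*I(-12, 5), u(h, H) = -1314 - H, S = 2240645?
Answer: 34416757700/2756763 ≈ 12484.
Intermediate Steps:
I(y, X) = -25 (I(y, X) = 8 - 1*33 = 8 - 33 = -25)
G = 12475 (G = (-23*21 - 16)*(-25) = (-483 - 16)*(-25) = -499*(-25) = 12475)
f = 26139275/2756763 (f = 9 - ((-1314 - 1*(-931)) - 1328025)/(2240645 + 516118) = 9 - ((-1314 + 931) - 1328025)/2756763 = 9 - (-383 - 1328025)/2756763 = 9 - (-1328408)/2756763 = 9 - 1*(-1328408/2756763) = 9 + 1328408/2756763 = 26139275/2756763 ≈ 9.4819)
f + G = 26139275/2756763 + 12475 = 34416757700/2756763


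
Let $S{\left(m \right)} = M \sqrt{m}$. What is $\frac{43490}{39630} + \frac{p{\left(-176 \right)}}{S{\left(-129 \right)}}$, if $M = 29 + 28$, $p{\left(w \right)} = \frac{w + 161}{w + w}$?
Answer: $\frac{4349}{3963} - \frac{5 i \sqrt{129}}{862752} \approx 1.0974 - 6.5823 \cdot 10^{-5} i$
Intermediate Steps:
$p{\left(w \right)} = \frac{161 + w}{2 w}$
$M = 57$
$S{\left(m \right)} = 57 \sqrt{m}$
$\frac{43490}{39630} + \frac{p{\left(-176 \right)}}{S{\left(-129 \right)}} = \frac{43490}{39630} + \frac{\frac{1}{2} \frac{1}{-176} \left(161 - 176\right)}{57 \sqrt{-129}} = 43490 \cdot \frac{1}{39630} + \frac{\frac{1}{2} \left(- \frac{1}{176}\right) \left(-15\right)}{57 i \sqrt{129}} = \frac{4349}{3963} + \frac{15}{352 \cdot 57 i \sqrt{129}} = \frac{4349}{3963} + \frac{15 \left(- \frac{i \sqrt{129}}{7353}\right)}{352} = \frac{4349}{3963} - \frac{5 i \sqrt{129}}{862752}$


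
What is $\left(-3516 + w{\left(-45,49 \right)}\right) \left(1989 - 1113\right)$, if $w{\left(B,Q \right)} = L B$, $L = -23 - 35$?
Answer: $-793656$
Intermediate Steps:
$L = -58$
$w{\left(B,Q \right)} = - 58 B$
$\left(-3516 + w{\left(-45,49 \right)}\right) \left(1989 - 1113\right) = \left(-3516 - -2610\right) \left(1989 - 1113\right) = \left(-3516 + 2610\right) 876 = \left(-906\right) 876 = -793656$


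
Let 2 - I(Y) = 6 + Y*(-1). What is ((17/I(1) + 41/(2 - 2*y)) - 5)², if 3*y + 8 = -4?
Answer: 38809/900 ≈ 43.121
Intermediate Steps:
y = -4 (y = -8/3 + (⅓)*(-4) = -8/3 - 4/3 = -4)
I(Y) = -4 + Y (I(Y) = 2 - (6 + Y*(-1)) = 2 - (6 - Y) = 2 + (-6 + Y) = -4 + Y)
((17/I(1) + 41/(2 - 2*y)) - 5)² = ((17/(-4 + 1) + 41/(2 - 2*(-4))) - 5)² = ((17/(-3) + 41/(2 + 8)) - 5)² = ((17*(-⅓) + 41/10) - 5)² = ((-17/3 + 41*(⅒)) - 5)² = ((-17/3 + 41/10) - 5)² = (-47/30 - 5)² = (-197/30)² = 38809/900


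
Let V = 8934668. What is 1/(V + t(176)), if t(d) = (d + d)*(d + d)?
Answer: 1/9058572 ≈ 1.1039e-7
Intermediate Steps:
t(d) = 4*d² (t(d) = (2*d)*(2*d) = 4*d²)
1/(V + t(176)) = 1/(8934668 + 4*176²) = 1/(8934668 + 4*30976) = 1/(8934668 + 123904) = 1/9058572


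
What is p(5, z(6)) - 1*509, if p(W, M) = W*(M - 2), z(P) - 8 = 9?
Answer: -434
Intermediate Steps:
z(P) = 17 (z(P) = 8 + 9 = 17)
p(W, M) = W*(-2 + M)
p(5, z(6)) - 1*509 = 5*(-2 + 17) - 1*509 = 5*15 - 509 = 75 - 509 = -434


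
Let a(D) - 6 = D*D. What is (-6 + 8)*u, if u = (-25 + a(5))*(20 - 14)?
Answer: 72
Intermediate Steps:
a(D) = 6 + D**2 (a(D) = 6 + D*D = 6 + D**2)
u = 36 (u = (-25 + (6 + 5**2))*(20 - 14) = (-25 + (6 + 25))*6 = (-25 + 31)*6 = 6*6 = 36)
(-6 + 8)*u = (-6 + 8)*36 = 2*36 = 72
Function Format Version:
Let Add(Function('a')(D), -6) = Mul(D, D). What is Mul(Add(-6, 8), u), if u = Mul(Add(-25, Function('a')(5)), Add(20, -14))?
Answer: 72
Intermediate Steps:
Function('a')(D) = Add(6, Pow(D, 2)) (Function('a')(D) = Add(6, Mul(D, D)) = Add(6, Pow(D, 2)))
u = 36 (u = Mul(Add(-25, Add(6, Pow(5, 2))), Add(20, -14)) = Mul(Add(-25, Add(6, 25)), 6) = Mul(Add(-25, 31), 6) = Mul(6, 6) = 36)
Mul(Add(-6, 8), u) = Mul(Add(-6, 8), 36) = Mul(2, 36) = 72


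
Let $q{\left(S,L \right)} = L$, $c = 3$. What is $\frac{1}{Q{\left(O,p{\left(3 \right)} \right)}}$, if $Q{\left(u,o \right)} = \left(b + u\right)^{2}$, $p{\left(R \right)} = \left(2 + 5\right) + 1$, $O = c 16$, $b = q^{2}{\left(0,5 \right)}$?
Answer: $\frac{1}{5329} \approx 0.00018765$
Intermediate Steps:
$b = 25$ ($b = 5^{2} = 25$)
$O = 48$ ($O = 3 \cdot 16 = 48$)
$p{\left(R \right)} = 8$ ($p{\left(R \right)} = 7 + 1 = 8$)
$Q{\left(u,o \right)} = \left(25 + u\right)^{2}$
$\frac{1}{Q{\left(O,p{\left(3 \right)} \right)}} = \frac{1}{\left(25 + 48\right)^{2}} = \frac{1}{73^{2}} = \frac{1}{5329}$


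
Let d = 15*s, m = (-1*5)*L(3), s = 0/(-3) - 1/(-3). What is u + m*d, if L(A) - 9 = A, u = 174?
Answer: -126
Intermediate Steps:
L(A) = 9 + A
s = 1/3 (s = 0*(-1/3) - 1*(-1/3) = 0 + 1/3 = 1/3 ≈ 0.33333)
m = -60 (m = (-1*5)*(9 + 3) = -5*12 = -60)
d = 5 (d = 15*(1/3) = 5)
u + m*d = 174 - 60*5 = 174 - 300 = -126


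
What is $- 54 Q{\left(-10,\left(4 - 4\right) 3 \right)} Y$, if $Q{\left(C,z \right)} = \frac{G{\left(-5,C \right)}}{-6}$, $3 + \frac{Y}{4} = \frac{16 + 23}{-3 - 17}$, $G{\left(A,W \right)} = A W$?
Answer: $-8910$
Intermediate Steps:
$Y = - \frac{99}{5}$ ($Y = -12 + 4 \frac{16 + 23}{-3 - 17} = -12 + 4 \frac{39}{-20} = -12 + 4 \cdot 39 \left(- \frac{1}{20}\right) = -12 + 4 \left(- \frac{39}{20}\right) = -12 - \frac{39}{5} = - \frac{99}{5} \approx -19.8$)
$Q{\left(C,z \right)} = \frac{5 C}{6}$ ($Q{\left(C,z \right)} = \frac{\left(-5\right) C}{-6} = - 5 C \left(- \frac{1}{6}\right) = \frac{5 C}{6}$)
$- 54 Q{\left(-10,\left(4 - 4\right) 3 \right)} Y = - 54 \cdot \frac{5}{6} \left(-10\right) \left(- \frac{99}{5}\right) = \left(-54\right) \left(- \frac{25}{3}\right) \left(- \frac{99}{5}\right) = 450 \left(- \frac{99}{5}\right) = -8910$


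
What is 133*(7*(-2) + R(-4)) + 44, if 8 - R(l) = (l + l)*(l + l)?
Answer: -9266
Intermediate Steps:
R(l) = 8 - 4*l² (R(l) = 8 - (l + l)*(l + l) = 8 - 2*l*2*l = 8 - 4*l²)
133*(7*(-2) + R(-4)) + 44 = 133*(7*(-2) + (8 - 4*(-4)²)) + 44 = 133*(-14 + (8 - 4*16)) + 44 = 133*(-14 + (8 - 64)) + 44 = 133*(-14 - 56) + 44 = 133*(-70) + 44 = -9310 + 44 = -9266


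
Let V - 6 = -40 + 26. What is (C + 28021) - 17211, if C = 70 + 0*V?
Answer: 10880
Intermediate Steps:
V = -8 (V = 6 + (-40 + 26) = 6 - 14 = -8)
C = 70 (C = 70 + 0*(-8) = 70 + 0 = 70)
(C + 28021) - 17211 = (70 + 28021) - 17211 = 28091 - 17211 = 10880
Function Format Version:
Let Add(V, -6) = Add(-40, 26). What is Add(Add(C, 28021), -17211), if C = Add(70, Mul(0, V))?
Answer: 10880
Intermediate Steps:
V = -8 (V = Add(6, Add(-40, 26)) = Add(6, -14) = -8)
C = 70 (C = Add(70, Mul(0, -8)) = Add(70, 0) = 70)
Add(Add(C, 28021), -17211) = Add(Add(70, 28021), -17211) = Add(28091, -17211) = 10880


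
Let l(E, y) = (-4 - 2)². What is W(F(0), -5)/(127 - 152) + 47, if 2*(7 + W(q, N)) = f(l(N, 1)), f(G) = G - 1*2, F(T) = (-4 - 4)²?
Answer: 233/5 ≈ 46.600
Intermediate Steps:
l(E, y) = 36 (l(E, y) = (-6)² = 36)
F(T) = 64 (F(T) = (-8)² = 64)
f(G) = -2 + G (f(G) = G - 2 = -2 + G)
W(q, N) = 10 (W(q, N) = -7 + (-2 + 36)/2 = -7 + (½)*34 = -7 + 17 = 10)
W(F(0), -5)/(127 - 152) + 47 = 10/(127 - 152) + 47 = 10/(-25) + 47 = 10*(-1/25) + 47 = -⅖ + 47 = 233/5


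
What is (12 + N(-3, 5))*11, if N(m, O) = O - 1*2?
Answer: 165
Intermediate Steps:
N(m, O) = -2 + O (N(m, O) = O - 2 = -2 + O)
(12 + N(-3, 5))*11 = (12 + (-2 + 5))*11 = (12 + 3)*11 = 15*11 = 165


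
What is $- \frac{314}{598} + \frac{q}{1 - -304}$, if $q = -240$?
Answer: $- \frac{23929}{18239} \approx -1.312$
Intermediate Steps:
$- \frac{314}{598} + \frac{q}{1 - -304} = - \frac{314}{598} - \frac{240}{1 - -304} = \left(-314\right) \frac{1}{598} - \frac{240}{1 + 304} = - \frac{157}{299} - \frac{240}{305} = - \frac{157}{299} - \frac{48}{61} = - \frac{23929}{18239}$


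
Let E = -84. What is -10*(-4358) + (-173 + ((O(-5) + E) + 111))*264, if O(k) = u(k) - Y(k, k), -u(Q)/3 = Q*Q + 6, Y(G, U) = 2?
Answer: -20044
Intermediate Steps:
u(Q) = -18 - 3*Q² (u(Q) = -3*(Q*Q + 6) = -3*(Q² + 6) = -3*(6 + Q²) = -18 - 3*Q²)
O(k) = -20 - 3*k² (O(k) = (-18 - 3*k²) - 1*2 = (-18 - 3*k²) - 2 = -20 - 3*k²)
-10*(-4358) + (-173 + ((O(-5) + E) + 111))*264 = -10*(-4358) + (-173 + (((-20 - 3*(-5)²) - 84) + 111))*264 = 43580 + (-173 + (((-20 - 3*25) - 84) + 111))*264 = 43580 + (-173 + (((-20 - 75) - 84) + 111))*264 = 43580 + (-173 + ((-95 - 84) + 111))*264 = 43580 + (-173 + (-179 + 111))*264 = 43580 + (-173 - 68)*264 = 43580 - 241*264 = 43580 - 63624 = -20044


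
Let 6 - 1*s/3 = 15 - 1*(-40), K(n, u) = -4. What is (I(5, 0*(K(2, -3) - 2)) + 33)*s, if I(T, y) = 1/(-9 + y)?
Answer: -14504/3 ≈ -4834.7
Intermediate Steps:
s = -147 (s = 18 - 3*(15 - 1*(-40)) = 18 - 3*(15 + 40) = 18 - 3*55 = 18 - 165 = -147)
(I(5, 0*(K(2, -3) - 2)) + 33)*s = (1/(-9 + 0*(-4 - 2)) + 33)*(-147) = (1/(-9 + 0*(-6)) + 33)*(-147) = (1/(-9 + 0) + 33)*(-147) = (1/(-9) + 33)*(-147) = (-⅑ + 33)*(-147) = (296/9)*(-147) = -14504/3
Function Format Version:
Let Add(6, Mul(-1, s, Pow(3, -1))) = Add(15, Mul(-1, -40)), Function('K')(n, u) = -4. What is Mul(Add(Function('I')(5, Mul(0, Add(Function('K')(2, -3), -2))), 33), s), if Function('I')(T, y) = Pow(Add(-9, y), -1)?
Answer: Rational(-14504, 3) ≈ -4834.7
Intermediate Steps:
s = -147 (s = Add(18, Mul(-3, Add(15, Mul(-1, -40)))) = Add(18, Mul(-3, Add(15, 40))) = Add(18, Mul(-3, 55)) = Add(18, -165) = -147)
Mul(Add(Function('I')(5, Mul(0, Add(Function('K')(2, -3), -2))), 33), s) = Mul(Add(Pow(Add(-9, Mul(0, Add(-4, -2))), -1), 33), -147) = Mul(Add(Pow(Add(-9, Mul(0, -6)), -1), 33), -147) = Mul(Add(Pow(Add(-9, 0), -1), 33), -147) = Mul(Add(Pow(-9, -1), 33), -147) = Mul(Add(Rational(-1, 9), 33), -147) = Mul(Rational(296, 9), -147) = Rational(-14504, 3)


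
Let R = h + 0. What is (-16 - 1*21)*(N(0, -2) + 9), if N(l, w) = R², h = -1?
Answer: -370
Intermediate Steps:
R = -1 (R = -1 + 0 = -1)
N(l, w) = 1 (N(l, w) = (-1)² = 1)
(-16 - 1*21)*(N(0, -2) + 9) = (-16 - 1*21)*(1 + 9) = (-16 - 21)*10 = -37*10 = -370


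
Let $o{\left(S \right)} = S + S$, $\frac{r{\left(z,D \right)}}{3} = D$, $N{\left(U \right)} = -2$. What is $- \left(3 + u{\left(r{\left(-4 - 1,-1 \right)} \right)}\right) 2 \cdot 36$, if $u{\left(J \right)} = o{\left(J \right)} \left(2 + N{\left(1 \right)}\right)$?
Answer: $-216$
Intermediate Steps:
$r{\left(z,D \right)} = 3 D$
$o{\left(S \right)} = 2 S$
$u{\left(J \right)} = 0$ ($u{\left(J \right)} = 2 J \left(2 - 2\right) = 2 J 0 = 0$)
$- \left(3 + u{\left(r{\left(-4 - 1,-1 \right)} \right)}\right) 2 \cdot 36 = - \left(3 + 0\right) 2 \cdot 36 = - 3 \cdot 2 \cdot 36 = \left(-1\right) 6 \cdot 36 = \left(-6\right) 36 = -216$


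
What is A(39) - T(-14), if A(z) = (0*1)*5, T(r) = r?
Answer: 14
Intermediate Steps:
A(z) = 0 (A(z) = 0*5 = 0)
A(39) - T(-14) = 0 - 1*(-14) = 0 + 14 = 14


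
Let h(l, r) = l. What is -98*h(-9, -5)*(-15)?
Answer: -13230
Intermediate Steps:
-98*h(-9, -5)*(-15) = -98*(-9)*(-15) = 882*(-15) = -13230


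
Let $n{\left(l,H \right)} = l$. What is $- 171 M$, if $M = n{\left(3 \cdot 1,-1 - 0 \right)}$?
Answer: $-513$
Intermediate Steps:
$M = 3$ ($M = 3 \cdot 1 = 3$)
$- 171 M = \left(-171\right) 3 = -513$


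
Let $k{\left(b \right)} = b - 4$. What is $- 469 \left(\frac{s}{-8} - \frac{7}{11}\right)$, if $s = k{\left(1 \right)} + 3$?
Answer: $\frac{3283}{11} \approx 298.45$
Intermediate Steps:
$k{\left(b \right)} = -4 + b$
$s = 0$ ($s = \left(-4 + 1\right) + 3 = -3 + 3 = 0$)
$- 469 \left(\frac{s}{-8} - \frac{7}{11}\right) = - 469 \left(\frac{0}{-8} - \frac{7}{11}\right) = - 469 \left(0 \left(- \frac{1}{8}\right) - \frac{7}{11}\right) = - 469 \left(0 - \frac{7}{11}\right) = \left(-469\right) \left(- \frac{7}{11}\right) = \frac{3283}{11}$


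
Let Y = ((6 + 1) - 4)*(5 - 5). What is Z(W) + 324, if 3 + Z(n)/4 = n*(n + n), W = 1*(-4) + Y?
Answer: 440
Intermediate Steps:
Y = 0 (Y = (7 - 4)*0 = 3*0 = 0)
W = -4 (W = 1*(-4) + 0 = -4 + 0 = -4)
Z(n) = -12 + 8*n² (Z(n) = -12 + 4*(n*(n + n)) = -12 + 4*(n*(2*n)) = -12 + 4*(2*n²) = -12 + 8*n²)
Z(W) + 324 = (-12 + 8*(-4)²) + 324 = (-12 + 8*16) + 324 = (-12 + 128) + 324 = 116 + 324 = 440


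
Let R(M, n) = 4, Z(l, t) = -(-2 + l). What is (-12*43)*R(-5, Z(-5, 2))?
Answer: -2064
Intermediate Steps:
Z(l, t) = 2 - l
(-12*43)*R(-5, Z(-5, 2)) = -12*43*4 = -516*4 = -2064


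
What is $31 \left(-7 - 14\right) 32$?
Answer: $-20832$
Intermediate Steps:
$31 \left(-7 - 14\right) 32 = 31 \left(-21\right) 32 = \left(-651\right) 32 = -20832$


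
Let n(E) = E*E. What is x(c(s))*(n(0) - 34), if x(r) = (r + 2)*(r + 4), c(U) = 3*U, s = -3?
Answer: -1190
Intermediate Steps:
n(E) = E²
x(r) = (2 + r)*(4 + r)
x(c(s))*(n(0) - 34) = (8 + (3*(-3))² + 6*(3*(-3)))*(0² - 34) = (8 + (-9)² + 6*(-9))*(0 - 34) = (8 + 81 - 54)*(-34) = 35*(-34) = -1190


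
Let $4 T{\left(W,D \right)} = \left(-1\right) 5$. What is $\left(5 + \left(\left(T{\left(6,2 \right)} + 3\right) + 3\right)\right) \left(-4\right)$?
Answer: $-39$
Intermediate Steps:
$T{\left(W,D \right)} = - \frac{5}{4}$ ($T{\left(W,D \right)} = \frac{\left(-1\right) 5}{4} = \frac{1}{4} \left(-5\right) = - \frac{5}{4}$)
$\left(5 + \left(\left(T{\left(6,2 \right)} + 3\right) + 3\right)\right) \left(-4\right) = \left(5 + \left(\left(- \frac{5}{4} + 3\right) + 3\right)\right) \left(-4\right) = \left(5 + \left(\frac{7}{4} + 3\right)\right) \left(-4\right) = \left(5 + \frac{19}{4}\right) \left(-4\right) = \frac{39}{4} \left(-4\right) = -39$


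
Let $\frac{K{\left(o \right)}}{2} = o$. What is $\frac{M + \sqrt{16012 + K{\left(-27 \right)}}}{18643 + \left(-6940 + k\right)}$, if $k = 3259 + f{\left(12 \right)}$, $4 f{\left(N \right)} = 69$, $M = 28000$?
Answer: $\frac{112000}{59917} + \frac{4 \sqrt{15958}}{59917} \approx 1.8777$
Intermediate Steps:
$f{\left(N \right)} = \frac{69}{4}$ ($f{\left(N \right)} = \frac{1}{4} \cdot 69 = \frac{69}{4}$)
$K{\left(o \right)} = 2 o$
$k = \frac{13105}{4}$ ($k = 3259 + \frac{69}{4} = \frac{13105}{4} \approx 3276.3$)
$\frac{M + \sqrt{16012 + K{\left(-27 \right)}}}{18643 + \left(-6940 + k\right)} = \frac{28000 + \sqrt{16012 + 2 \left(-27\right)}}{18643 + \left(-6940 + \frac{13105}{4}\right)} = \frac{28000 + \sqrt{16012 - 54}}{18643 - \frac{14655}{4}} = \frac{28000 + \sqrt{15958}}{\frac{59917}{4}} = \left(28000 + \sqrt{15958}\right) \frac{4}{59917} = \frac{112000}{59917} + \frac{4 \sqrt{15958}}{59917}$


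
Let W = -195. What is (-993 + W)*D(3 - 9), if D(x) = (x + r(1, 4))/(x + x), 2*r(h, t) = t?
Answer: -396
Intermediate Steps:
r(h, t) = t/2
D(x) = (2 + x)/(2*x) (D(x) = (x + (½)*4)/(x + x) = (x + 2)/((2*x)) = (2 + x)*(1/(2*x)) = (2 + x)/(2*x))
(-993 + W)*D(3 - 9) = (-993 - 195)*((2 + (3 - 9))/(2*(3 - 9))) = -594*(2 - 6)/(-6) = -594*(-1)*(-4)/6 = -1188*⅓ = -396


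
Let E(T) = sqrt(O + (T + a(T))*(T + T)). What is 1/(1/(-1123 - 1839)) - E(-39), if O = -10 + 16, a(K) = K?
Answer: -2962 - sqrt(6090) ≈ -3040.0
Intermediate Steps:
O = 6
E(T) = sqrt(6 + 4*T**2) (E(T) = sqrt(6 + (T + T)*(T + T)) = sqrt(6 + (2*T)*(2*T)) = sqrt(6 + 4*T**2))
1/(1/(-1123 - 1839)) - E(-39) = 1/(1/(-1123 - 1839)) - sqrt(6 + 4*(-39)**2) = 1/(1/(-2962)) - sqrt(6 + 4*1521) = 1/(-1/2962) - sqrt(6 + 6084) = -2962 - sqrt(6090)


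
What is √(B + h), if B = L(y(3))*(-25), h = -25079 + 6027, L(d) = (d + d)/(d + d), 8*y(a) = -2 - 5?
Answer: I*√19077 ≈ 138.12*I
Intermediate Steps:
y(a) = -7/8 (y(a) = (-2 - 5)/8 = (⅛)*(-7) = -7/8)
L(d) = 1 (L(d) = (2*d)/((2*d)) = (2*d)*(1/(2*d)) = 1)
h = -19052
B = -25 (B = 1*(-25) = -25)
√(B + h) = √(-25 - 19052) = √(-19077) = I*√19077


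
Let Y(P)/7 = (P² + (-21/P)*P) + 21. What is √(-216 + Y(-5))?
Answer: I*√41 ≈ 6.4031*I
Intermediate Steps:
Y(P) = 7*P² (Y(P) = 7*((P² + (-21/P)*P) + 21) = 7*((P² - 21) + 21) = 7*((-21 + P²) + 21) = 7*P²)
√(-216 + Y(-5)) = √(-216 + 7*(-5)²) = √(-216 + 7*25) = √(-216 + 175) = √(-41) = I*√41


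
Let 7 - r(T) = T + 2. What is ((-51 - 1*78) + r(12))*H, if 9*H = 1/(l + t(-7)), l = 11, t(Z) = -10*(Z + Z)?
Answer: -136/1359 ≈ -0.10007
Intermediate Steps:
t(Z) = -20*Z
r(T) = 5 - T (r(T) = 7 - (T + 2) = 7 - (2 + T) = 7 + (-2 - T) = 5 - T)
H = 1/1359 (H = 1/(9*(11 - 20*(-7))) = 1/(9*(11 + 140)) = (1/9)/151 = (1/9)*(1/151) = 1/1359 ≈ 0.00073584)
((-51 - 1*78) + r(12))*H = ((-51 - 1*78) + (5 - 1*12))*(1/1359) = ((-51 - 78) + (5 - 12))*(1/1359) = (-129 - 7)*(1/1359) = -136*1/1359 = -136/1359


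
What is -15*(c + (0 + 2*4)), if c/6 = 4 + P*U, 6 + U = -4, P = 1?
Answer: 420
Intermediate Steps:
U = -10 (U = -6 - 4 = -10)
c = -36 (c = 6*(4 + 1*(-10)) = 6*(4 - 10) = 6*(-6) = -36)
-15*(c + (0 + 2*4)) = -15*(-36 + (0 + 2*4)) = -15*(-36 + (0 + 8)) = -15*(-36 + 8) = -15*(-28) = 420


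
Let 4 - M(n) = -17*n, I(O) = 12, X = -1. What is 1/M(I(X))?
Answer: 1/208 ≈ 0.0048077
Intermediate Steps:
M(n) = 4 + 17*n (M(n) = 4 - (-17)*n = 4 + 17*n)
1/M(I(X)) = 1/(4 + 17*12) = 1/(4 + 204) = 1/208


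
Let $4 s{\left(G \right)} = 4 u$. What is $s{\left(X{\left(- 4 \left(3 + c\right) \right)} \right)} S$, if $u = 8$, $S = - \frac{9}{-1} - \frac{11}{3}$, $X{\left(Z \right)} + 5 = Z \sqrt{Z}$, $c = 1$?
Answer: $\frac{128}{3} \approx 42.667$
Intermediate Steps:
$X{\left(Z \right)} = -5 + Z^{\frac{3}{2}}$ ($X{\left(Z \right)} = -5 + Z \sqrt{Z} = -5 + Z^{\frac{3}{2}}$)
$S = \frac{16}{3}$ ($S = \left(-9\right) \left(-1\right) - \frac{11}{3} = 9 - \frac{11}{3} = \frac{16}{3} \approx 5.3333$)
$s{\left(G \right)} = 8$ ($s{\left(G \right)} = \frac{4 \cdot 8}{4} = \frac{1}{4} \cdot 32 = 8$)
$s{\left(X{\left(- 4 \left(3 + c\right) \right)} \right)} S = 8 \cdot \frac{16}{3} = \frac{128}{3}$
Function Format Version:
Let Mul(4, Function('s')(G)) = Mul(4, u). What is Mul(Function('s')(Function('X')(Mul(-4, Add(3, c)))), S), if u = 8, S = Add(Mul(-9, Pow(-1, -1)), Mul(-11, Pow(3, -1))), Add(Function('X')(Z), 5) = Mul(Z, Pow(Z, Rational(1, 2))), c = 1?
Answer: Rational(128, 3) ≈ 42.667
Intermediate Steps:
Function('X')(Z) = Add(-5, Pow(Z, Rational(3, 2))) (Function('X')(Z) = Add(-5, Mul(Z, Pow(Z, Rational(1, 2)))) = Add(-5, Pow(Z, Rational(3, 2))))
S = Rational(16, 3) (S = Add(Mul(-9, -1), Mul(-11, Rational(1, 3))) = Add(9, Rational(-11, 3)) = Rational(16, 3) ≈ 5.3333)
Function('s')(G) = 8 (Function('s')(G) = Mul(Rational(1, 4), Mul(4, 8)) = Mul(Rational(1, 4), 32) = 8)
Mul(Function('s')(Function('X')(Mul(-4, Add(3, c)))), S) = Mul(8, Rational(16, 3)) = Rational(128, 3)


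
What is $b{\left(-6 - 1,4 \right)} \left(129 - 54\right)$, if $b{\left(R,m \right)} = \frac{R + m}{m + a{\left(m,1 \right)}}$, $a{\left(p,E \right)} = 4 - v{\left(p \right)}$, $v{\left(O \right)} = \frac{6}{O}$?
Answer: $- \frac{450}{13} \approx -34.615$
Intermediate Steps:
$a{\left(p,E \right)} = 4 - \frac{6}{p}$
$b{\left(R,m \right)} = \frac{R + m}{4 + m - \frac{6}{m}}$ ($b{\left(R,m \right)} = \frac{R + m}{m + \left(4 - \frac{6}{m}\right)} = \frac{R + m}{4 + m - \frac{6}{m}}$)
$b{\left(-6 - 1,4 \right)} \left(129 - 54\right) = \frac{4 \left(\left(-6 - 1\right) + 4\right)}{-6 + 4 \left(4 + 4\right)} \left(129 - 54\right) = \frac{4 \left(\left(-6 - 1\right) + 4\right)}{-6 + 4 \cdot 8} \cdot 75 = \frac{4 \left(-7 + 4\right)}{-6 + 32} \cdot 75 = 4 \cdot \frac{1}{26} \left(-3\right) 75 = \left(- \frac{6}{13}\right) 75 = - \frac{450}{13}$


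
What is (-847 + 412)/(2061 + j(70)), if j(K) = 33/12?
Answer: -348/1651 ≈ -0.21078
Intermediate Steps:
j(K) = 11/4 (j(K) = 33*(1/12) = 11/4)
(-847 + 412)/(2061 + j(70)) = (-847 + 412)/(2061 + 11/4) = -435/8255/4 = -435*4/8255 = -348/1651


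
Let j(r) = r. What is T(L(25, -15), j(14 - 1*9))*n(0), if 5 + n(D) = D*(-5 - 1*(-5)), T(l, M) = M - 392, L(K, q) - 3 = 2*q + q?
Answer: 1935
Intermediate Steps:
L(K, q) = 3 + 3*q (L(K, q) = 3 + (2*q + q) = 3 + 3*q)
T(l, M) = -392 + M
n(D) = -5 (n(D) = -5 + D*(-5 - 1*(-5)) = -5 + D*(-5 + 5) = -5 + D*0 = -5 + 0 = -5)
T(L(25, -15), j(14 - 1*9))*n(0) = (-392 + (14 - 1*9))*(-5) = (-392 + (14 - 9))*(-5) = (-392 + 5)*(-5) = -387*(-5) = 1935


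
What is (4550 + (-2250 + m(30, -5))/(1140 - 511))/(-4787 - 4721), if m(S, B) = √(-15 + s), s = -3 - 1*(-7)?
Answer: -714925/1495133 - I*√11/5980532 ≈ -0.47817 - 5.5457e-7*I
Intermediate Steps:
s = 4 (s = -3 + 7 = 4)
m(S, B) = I*√11 (m(S, B) = √(-15 + 4) = √(-11) = I*√11)
(4550 + (-2250 + m(30, -5))/(1140 - 511))/(-4787 - 4721) = (4550 + (-2250 + I*√11)/(1140 - 511))/(-4787 - 4721) = (4550 + (-2250 + I*√11)/629)/(-9508) = (4550 + (-2250 + I*√11)*(1/629))*(-1/9508) = (4550 + (-2250/629 + I*√11/629))*(-1/9508) = (2859700/629 + I*√11/629)*(-1/9508) = -714925/1495133 - I*√11/5980532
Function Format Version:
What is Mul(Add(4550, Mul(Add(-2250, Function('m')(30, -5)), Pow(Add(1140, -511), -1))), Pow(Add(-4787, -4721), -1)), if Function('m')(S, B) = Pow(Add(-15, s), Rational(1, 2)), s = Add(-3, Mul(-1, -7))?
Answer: Add(Rational(-714925, 1495133), Mul(Rational(-1, 5980532), I, Pow(11, Rational(1, 2)))) ≈ Add(-0.47817, Mul(-5.5457e-7, I))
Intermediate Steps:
s = 4 (s = Add(-3, 7) = 4)
Function('m')(S, B) = Mul(I, Pow(11, Rational(1, 2))) (Function('m')(S, B) = Pow(Add(-15, 4), Rational(1, 2)) = Pow(-11, Rational(1, 2)) = Mul(I, Pow(11, Rational(1, 2))))
Mul(Add(4550, Mul(Add(-2250, Function('m')(30, -5)), Pow(Add(1140, -511), -1))), Pow(Add(-4787, -4721), -1)) = Mul(Add(4550, Mul(Add(-2250, Mul(I, Pow(11, Rational(1, 2)))), Pow(Add(1140, -511), -1))), Pow(Add(-4787, -4721), -1)) = Mul(Add(4550, Mul(Add(-2250, Mul(I, Pow(11, Rational(1, 2)))), Pow(629, -1))), Pow(-9508, -1)) = Mul(Add(4550, Mul(Add(-2250, Mul(I, Pow(11, Rational(1, 2)))), Rational(1, 629))), Rational(-1, 9508)) = Mul(Add(4550, Add(Rational(-2250, 629), Mul(Rational(1, 629), I, Pow(11, Rational(1, 2))))), Rational(-1, 9508)) = Mul(Add(Rational(2859700, 629), Mul(Rational(1, 629), I, Pow(11, Rational(1, 2)))), Rational(-1, 9508)) = Add(Rational(-714925, 1495133), Mul(Rational(-1, 5980532), I, Pow(11, Rational(1, 2))))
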